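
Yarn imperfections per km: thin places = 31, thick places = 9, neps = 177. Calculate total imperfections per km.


Formula: Total = thin places + thick places + neps
Total = 31 + 9 + 177
Total = 217 imperfections/km

217 imperfections/km


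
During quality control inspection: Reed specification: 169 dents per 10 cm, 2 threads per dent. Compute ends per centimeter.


Formula: EPC = (dents per 10 cm * ends per dent) / 10
Step 1: Total ends per 10 cm = 169 * 2 = 338
Step 2: EPC = 338 / 10 = 33.8 ends/cm

33.8 ends/cm


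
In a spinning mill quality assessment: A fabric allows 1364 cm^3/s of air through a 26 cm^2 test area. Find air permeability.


Formula: Air Permeability = Airflow / Test Area
AP = 1364 cm^3/s / 26 cm^2
AP = 52.5 cm^3/s/cm^2

52.5 cm^3/s/cm^2


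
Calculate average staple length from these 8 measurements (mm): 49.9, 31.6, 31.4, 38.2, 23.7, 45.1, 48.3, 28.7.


Formula: Mean = sum of lengths / count
Sum = 49.9 + 31.6 + 31.4 + 38.2 + 23.7 + 45.1 + 48.3 + 28.7
Sum = 296.9 mm
Mean = 296.9 / 8 = 37.11 mm

37.11 mm


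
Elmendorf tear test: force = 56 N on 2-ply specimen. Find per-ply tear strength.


Formula: Per-ply strength = Total force / Number of plies
Per-ply = 56 N / 2
Per-ply = 28 N

28 N


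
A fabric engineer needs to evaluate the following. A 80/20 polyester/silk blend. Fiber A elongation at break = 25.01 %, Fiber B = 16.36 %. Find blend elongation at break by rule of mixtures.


Formula: Blend property = (fraction_A * property_A) + (fraction_B * property_B)
Step 1: Contribution A = 80/100 * 25.01 % = 20.008 %
Step 2: Contribution B = 20/100 * 16.36 % = 3.272 %
Step 3: Blend elongation at break = 20.008 + 3.272 = 23.28 %

23.28 %


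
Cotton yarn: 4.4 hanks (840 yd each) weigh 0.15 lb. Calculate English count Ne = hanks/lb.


Formula: Ne = hanks / mass_lb
Substituting: Ne = 4.4 / 0.15
Ne = 29.3

29.3 Ne


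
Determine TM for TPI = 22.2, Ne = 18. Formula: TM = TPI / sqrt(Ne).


Formula: TM = TPI / sqrt(Ne)
Step 1: sqrt(Ne) = sqrt(18) = 4.2426
Step 2: TM = 22.2 / 4.2426 = 5.23

5.23 TM


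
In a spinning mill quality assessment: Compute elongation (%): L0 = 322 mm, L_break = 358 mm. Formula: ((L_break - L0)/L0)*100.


Formula: Elongation (%) = ((L_break - L0) / L0) * 100
Step 1: Extension = 358 - 322 = 36 mm
Step 2: Elongation = (36 / 322) * 100
Step 3: Elongation = 0.111801 * 100 = 11.1801% ≈ 11.2%

11.2%


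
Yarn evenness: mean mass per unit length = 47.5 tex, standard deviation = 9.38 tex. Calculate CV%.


Formula: CV% = (standard deviation / mean) * 100
Step 1: Ratio = 9.38 / 47.5 = 0.197474
Step 2: CV% = 0.197474 * 100 = 19.7474% ≈ 19.7%

19.7%


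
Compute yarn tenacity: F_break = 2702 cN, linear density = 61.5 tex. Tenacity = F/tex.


Formula: Tenacity = Breaking force / Linear density
Tenacity = 2702 cN / 61.5 tex
Tenacity = 43.93 cN/tex

43.93 cN/tex


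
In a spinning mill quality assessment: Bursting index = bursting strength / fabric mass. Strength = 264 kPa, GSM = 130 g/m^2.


Formula: Bursting Index = Bursting Strength / Fabric GSM
BI = 264 kPa / 130 g/m^2
BI = 2.031 kPa/(g/m^2)

2.031 kPa/(g/m^2)


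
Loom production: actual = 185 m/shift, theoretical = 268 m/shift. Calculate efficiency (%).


Formula: Efficiency% = (Actual output / Theoretical output) * 100
Efficiency% = (185 / 268) * 100
Efficiency% = 0.690299 * 100 = 69.0299% ≈ 69.0%

69.0%


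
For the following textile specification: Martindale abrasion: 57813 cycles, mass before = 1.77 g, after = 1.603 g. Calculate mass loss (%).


Formula: Mass loss% = ((m_before - m_after) / m_before) * 100
Step 1: Mass loss = 1.77 - 1.603 = 0.167 g
Step 2: Ratio = 0.167 / 1.77 = 0.0943503
Step 3: Mass loss% = 0.0943503 * 100 = 9.43503% ≈ 9.44%

9.44%


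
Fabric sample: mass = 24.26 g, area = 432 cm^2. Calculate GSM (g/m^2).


Formula: GSM = mass_g / area_m2
Step 1: Convert area: 432 cm^2 = 432 / 10000 = 0.0432 m^2
Step 2: GSM = 24.26 g / 0.0432 m^2 = 561.6 g/m^2

561.6 g/m^2


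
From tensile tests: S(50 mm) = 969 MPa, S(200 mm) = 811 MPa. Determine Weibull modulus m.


Formula: m = ln(L1/L2) / ln(S2/S1)
Step 1: ln(L1/L2) = ln(50/200) = -1.38629
Step 2: S2/S1 = 811/969 = 0.83695
Step 3: ln(S2/S1) = ln(0.83695) = -0.17799
Step 4: m = -1.38629 / -0.17799 = 7.79

7.79 (Weibull m)


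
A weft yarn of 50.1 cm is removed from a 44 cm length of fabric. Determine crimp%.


Formula: Crimp% = ((L_yarn - L_fabric) / L_fabric) * 100
Step 1: Extension = 50.1 - 44 = 6.1 cm
Step 2: Crimp% = (6.1 / 44) * 100
Step 3: Crimp% = 0.138636 * 100 = 13.8636% ≈ 13.9%

13.9%


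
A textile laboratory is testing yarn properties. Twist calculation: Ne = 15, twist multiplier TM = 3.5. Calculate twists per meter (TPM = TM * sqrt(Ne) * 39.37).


Formula: TPM = TM * sqrt(Ne) * 39.37
Step 1: sqrt(Ne) = sqrt(15) = 3.873
Step 2: TM * sqrt(Ne) = 3.5 * 3.873 = 13.5555
Step 3: TPM = 13.5555 * 39.37 = 534 twists/m

534 twists/m


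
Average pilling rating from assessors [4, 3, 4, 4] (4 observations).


Formula: Mean = sum / count
Sum = 4 + 3 + 4 + 4 = 15
Mean = 15 / 4 = 3.8

3.8


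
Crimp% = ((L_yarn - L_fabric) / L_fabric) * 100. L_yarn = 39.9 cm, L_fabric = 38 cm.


Formula: Crimp% = ((L_yarn - L_fabric) / L_fabric) * 100
Step 1: Extension = 39.9 - 38 = 1.9 cm
Step 2: Crimp% = (1.9 / 38) * 100
Step 3: Crimp% = 0.05 * 100 = 5.0%

5.0%


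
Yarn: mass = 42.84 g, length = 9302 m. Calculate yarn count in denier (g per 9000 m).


Formula: den = (mass_g / length_m) * 9000
Substituting: den = (42.84 / 9302) * 9000
Intermediate: 42.84 / 9302 = 0.00460546 g/m
den = 0.00460546 * 9000 = 41.4 denier

41.4 denier


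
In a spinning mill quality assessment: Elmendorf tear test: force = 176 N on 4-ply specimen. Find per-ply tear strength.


Formula: Per-ply strength = Total force / Number of plies
Per-ply = 176 N / 4
Per-ply = 44 N

44 N


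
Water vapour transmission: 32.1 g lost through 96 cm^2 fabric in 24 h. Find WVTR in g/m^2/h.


Formula: WVTR = mass_loss / (area * time)
Step 1: Convert area: 96 cm^2 = 0.0096 m^2
Step 2: WVTR = 32.1 g / (0.0096 m^2 * 24 h)
Step 3: WVTR = 32.1 / 0.2304 = 139.3 g/m^2/h

139.3 g/m^2/h


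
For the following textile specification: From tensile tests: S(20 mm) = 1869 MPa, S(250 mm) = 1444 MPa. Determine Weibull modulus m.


Formula: m = ln(L1/L2) / ln(S2/S1)
Step 1: ln(L1/L2) = ln(20/250) = -2.52573
Step 2: S2/S1 = 1444/1869 = 0.77261
Step 3: ln(S2/S1) = ln(0.77261) = -0.25798
Step 4: m = -2.52573 / -0.25798 = 9.79

9.79 (Weibull m)


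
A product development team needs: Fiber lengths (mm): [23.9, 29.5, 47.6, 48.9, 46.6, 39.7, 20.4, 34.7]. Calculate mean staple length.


Formula: Mean = sum of lengths / count
Sum = 23.9 + 29.5 + 47.6 + 48.9 + 46.6 + 39.7 + 20.4 + 34.7
Sum = 291.3 mm
Mean = 291.3 / 8 = 36.41 mm

36.41 mm


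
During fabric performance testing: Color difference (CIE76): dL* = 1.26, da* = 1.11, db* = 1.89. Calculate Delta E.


Formula: Delta E = sqrt(dL*^2 + da*^2 + db*^2)
Step 1: dL*^2 = 1.26^2 = 1.5876
Step 2: da*^2 = 1.11^2 = 1.2321
Step 3: db*^2 = 1.89^2 = 3.5721
Step 4: Sum = 1.5876 + 1.2321 + 3.5721 = 6.3918
Step 5: Delta E = sqrt(6.3918) = 2.53

2.53 Delta E


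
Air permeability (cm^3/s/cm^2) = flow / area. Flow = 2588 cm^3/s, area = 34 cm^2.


Formula: Air Permeability = Airflow / Test Area
AP = 2588 cm^3/s / 34 cm^2
AP = 76.1 cm^3/s/cm^2

76.1 cm^3/s/cm^2


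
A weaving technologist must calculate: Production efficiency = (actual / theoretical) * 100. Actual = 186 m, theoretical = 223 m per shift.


Formula: Efficiency% = (Actual output / Theoretical output) * 100
Efficiency% = (186 / 223) * 100
Efficiency% = 0.834081 * 100 = 83.4081% ≈ 83.4%

83.4%


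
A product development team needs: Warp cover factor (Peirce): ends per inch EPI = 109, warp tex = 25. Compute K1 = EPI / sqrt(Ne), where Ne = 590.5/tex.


Formula: K1 = EPI / sqrt(Ne), with Ne = 590.5 / tex_warp
Step 1: Ne = 590.5 / 25 = 23.62
Step 2: sqrt(Ne) = sqrt(23.62) = 4.86
Step 3: K1 = 109 / 4.86 = 22.4

22.4


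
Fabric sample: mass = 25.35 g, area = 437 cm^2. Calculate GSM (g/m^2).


Formula: GSM = mass_g / area_m2
Step 1: Convert area: 437 cm^2 = 437 / 10000 = 0.0437 m^2
Step 2: GSM = 25.35 g / 0.0437 m^2 = 580.1 g/m^2

580.1 g/m^2


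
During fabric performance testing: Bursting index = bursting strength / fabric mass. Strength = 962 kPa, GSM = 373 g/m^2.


Formula: Bursting Index = Bursting Strength / Fabric GSM
BI = 962 kPa / 373 g/m^2
BI = 2.579 kPa/(g/m^2)

2.579 kPa/(g/m^2)


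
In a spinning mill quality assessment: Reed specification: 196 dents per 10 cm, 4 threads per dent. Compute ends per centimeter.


Formula: EPC = (dents per 10 cm * ends per dent) / 10
Step 1: Total ends per 10 cm = 196 * 4 = 784
Step 2: EPC = 784 / 10 = 78.4 ends/cm

78.4 ends/cm


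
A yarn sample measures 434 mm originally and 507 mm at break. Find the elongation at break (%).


Formula: Elongation (%) = ((L_break - L0) / L0) * 100
Step 1: Extension = 507 - 434 = 73 mm
Step 2: Elongation = (73 / 434) * 100
Step 3: Elongation = 0.168203 * 100 = 16.8203% ≈ 16.8%

16.8%


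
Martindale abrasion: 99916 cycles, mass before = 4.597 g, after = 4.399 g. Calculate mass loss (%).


Formula: Mass loss% = ((m_before - m_after) / m_before) * 100
Step 1: Mass loss = 4.597 - 4.399 = 0.198 g
Step 2: Ratio = 0.198 / 4.597 = 0.0430716
Step 3: Mass loss% = 0.0430716 * 100 = 4.30716% ≈ 4.31%

4.31%


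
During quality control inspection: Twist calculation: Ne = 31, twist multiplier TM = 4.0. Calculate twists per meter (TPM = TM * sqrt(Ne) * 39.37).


Formula: TPM = TM * sqrt(Ne) * 39.37
Step 1: sqrt(Ne) = sqrt(31) = 5.5678
Step 2: TM * sqrt(Ne) = 4.0 * 5.5678 = 22.2712
Step 3: TPM = 22.2712 * 39.37 = 877 twists/m

877 twists/m


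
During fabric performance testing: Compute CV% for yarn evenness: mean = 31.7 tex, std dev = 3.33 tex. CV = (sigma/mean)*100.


Formula: CV% = (standard deviation / mean) * 100
Step 1: Ratio = 3.33 / 31.7 = 0.105047
Step 2: CV% = 0.105047 * 100 = 10.5047% ≈ 10.5%

10.5%


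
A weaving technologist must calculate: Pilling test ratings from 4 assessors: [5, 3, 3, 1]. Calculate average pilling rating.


Formula: Mean = sum / count
Sum = 5 + 3 + 3 + 1 = 12
Mean = 12 / 4 = 3.0

3.0


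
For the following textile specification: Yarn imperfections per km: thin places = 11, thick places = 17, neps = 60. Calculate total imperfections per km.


Formula: Total = thin places + thick places + neps
Total = 11 + 17 + 60
Total = 88 imperfections/km

88 imperfections/km


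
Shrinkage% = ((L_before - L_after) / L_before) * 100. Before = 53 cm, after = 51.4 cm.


Formula: Shrinkage% = ((L_before - L_after) / L_before) * 100
Step 1: Shrinkage = 53 - 51.4 = 1.6 cm
Step 2: Shrinkage% = (1.6 / 53) * 100
Step 3: Shrinkage% = 0.030189 * 100 = 3.0189% ≈ 3.0%

3.0%


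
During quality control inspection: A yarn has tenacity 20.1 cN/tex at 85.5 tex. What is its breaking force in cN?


Formula: Breaking force = Tenacity * Linear density
F = 20.1 cN/tex * 85.5 tex
F = 1718.55 cN

1718.55 cN


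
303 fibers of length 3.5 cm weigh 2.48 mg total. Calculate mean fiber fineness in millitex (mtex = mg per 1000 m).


Formula: fineness (mtex) = mass (mg) / total length (km) = (mass_mg / total_length_m) * 1000
Step 1: Convert fiber length: 3.5 cm = 0.035 m
Step 2: Total fiber length = 303 * 0.035 = 10.605 m
Step 3: Linear density = 2.48 mg / 10.605 m = 0.2339 mg/m
Step 4: fineness = 0.2339 * 1000 = 233.9 mtex

233.9 mtex


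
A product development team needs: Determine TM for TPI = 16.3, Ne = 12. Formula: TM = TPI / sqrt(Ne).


Formula: TM = TPI / sqrt(Ne)
Step 1: sqrt(Ne) = sqrt(12) = 3.4641
Step 2: TM = 16.3 / 3.4641 = 4.71

4.71 TM


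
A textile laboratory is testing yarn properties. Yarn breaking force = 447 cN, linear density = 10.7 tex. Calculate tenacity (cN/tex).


Formula: Tenacity = Breaking force / Linear density
Tenacity = 447 cN / 10.7 tex
Tenacity = 41.78 cN/tex

41.78 cN/tex


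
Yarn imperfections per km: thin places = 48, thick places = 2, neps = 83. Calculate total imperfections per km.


Formula: Total = thin places + thick places + neps
Total = 48 + 2 + 83
Total = 133 imperfections/km

133 imperfections/km


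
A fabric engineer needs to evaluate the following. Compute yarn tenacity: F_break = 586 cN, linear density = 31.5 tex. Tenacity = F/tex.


Formula: Tenacity = Breaking force / Linear density
Tenacity = 586 cN / 31.5 tex
Tenacity = 18.60 cN/tex

18.60 cN/tex


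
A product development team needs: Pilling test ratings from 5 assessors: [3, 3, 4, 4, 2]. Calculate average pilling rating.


Formula: Mean = sum / count
Sum = 3 + 3 + 4 + 4 + 2 = 16
Mean = 16 / 5 = 3.2

3.2


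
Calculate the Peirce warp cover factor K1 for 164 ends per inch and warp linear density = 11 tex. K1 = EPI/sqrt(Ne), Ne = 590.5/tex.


Formula: K1 = EPI / sqrt(Ne), with Ne = 590.5 / tex_warp
Step 1: Ne = 590.5 / 11 = 53.682
Step 2: sqrt(Ne) = sqrt(53.682) = 7.3268
Step 3: K1 = 164 / 7.3268 = 22.4

22.4


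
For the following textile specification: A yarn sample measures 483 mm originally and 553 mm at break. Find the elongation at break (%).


Formula: Elongation (%) = ((L_break - L0) / L0) * 100
Step 1: Extension = 553 - 483 = 70 mm
Step 2: Elongation = (70 / 483) * 100
Step 3: Elongation = 0.144928 * 100 = 14.4928% ≈ 14.5%

14.5%


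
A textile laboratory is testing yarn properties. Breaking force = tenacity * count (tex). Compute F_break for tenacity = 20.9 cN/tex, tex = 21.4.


Formula: Breaking force = Tenacity * Linear density
F = 20.9 cN/tex * 21.4 tex
F = 447.26 cN

447.26 cN


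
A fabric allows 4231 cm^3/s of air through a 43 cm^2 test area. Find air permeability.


Formula: Air Permeability = Airflow / Test Area
AP = 4231 cm^3/s / 43 cm^2
AP = 98.4 cm^3/s/cm^2

98.4 cm^3/s/cm^2


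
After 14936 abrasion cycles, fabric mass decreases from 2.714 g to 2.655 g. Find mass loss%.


Formula: Mass loss% = ((m_before - m_after) / m_before) * 100
Step 1: Mass loss = 2.714 - 2.655 = 0.059 g
Step 2: Ratio = 0.059 / 2.714 = 0.0217391
Step 3: Mass loss% = 0.0217391 * 100 = 2.17391% ≈ 2.17%

2.17%


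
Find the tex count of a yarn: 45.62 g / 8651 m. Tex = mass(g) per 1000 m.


Formula: Tex = (mass_g / length_m) * 1000
Substituting: Tex = (45.62 / 8651) * 1000
Intermediate: 45.62 / 8651 = 0.00527338 g/m
Tex = 0.00527338 * 1000 = 5.27 tex

5.27 tex


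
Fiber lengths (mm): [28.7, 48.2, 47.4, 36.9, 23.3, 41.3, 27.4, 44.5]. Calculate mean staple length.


Formula: Mean = sum of lengths / count
Sum = 28.7 + 48.2 + 47.4 + 36.9 + 23.3 + 41.3 + 27.4 + 44.5
Sum = 297.7 mm
Mean = 297.7 / 8 = 37.21 mm

37.21 mm


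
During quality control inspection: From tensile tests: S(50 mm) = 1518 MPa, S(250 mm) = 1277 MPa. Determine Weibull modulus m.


Formula: m = ln(L1/L2) / ln(S2/S1)
Step 1: ln(L1/L2) = ln(50/250) = -1.60944
Step 2: S2/S1 = 1277/1518 = 0.84124
Step 3: ln(S2/S1) = ln(0.84124) = -0.17288
Step 4: m = -1.60944 / -0.17288 = 9.31

9.31 (Weibull m)


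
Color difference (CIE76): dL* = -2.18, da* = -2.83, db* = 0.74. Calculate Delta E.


Formula: Delta E = sqrt(dL*^2 + da*^2 + db*^2)
Step 1: dL*^2 = (-2.18)^2 = 4.7524
Step 2: da*^2 = (-2.83)^2 = 8.0089
Step 3: db*^2 = 0.74^2 = 0.5476
Step 4: Sum = 4.7524 + 8.0089 + 0.5476 = 13.3089
Step 5: Delta E = sqrt(13.3089) = 3.65

3.65 Delta E


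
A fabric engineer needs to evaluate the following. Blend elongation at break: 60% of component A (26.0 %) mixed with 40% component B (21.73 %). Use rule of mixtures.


Formula: Blend property = (fraction_A * property_A) + (fraction_B * property_B)
Step 1: Contribution A = 60/100 * 26.0 % = 15.6 %
Step 2: Contribution B = 40/100 * 21.73 % = 8.692 %
Step 3: Blend elongation at break = 15.6 + 8.692 = 24.292 %

24.292 %


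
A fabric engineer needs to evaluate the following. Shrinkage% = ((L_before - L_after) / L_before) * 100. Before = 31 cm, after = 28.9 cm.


Formula: Shrinkage% = ((L_before - L_after) / L_before) * 100
Step 1: Shrinkage = 31 - 28.9 = 2.1 cm
Step 2: Shrinkage% = (2.1 / 31) * 100
Step 3: Shrinkage% = 0.067742 * 100 = 6.7742% ≈ 6.8%

6.8%


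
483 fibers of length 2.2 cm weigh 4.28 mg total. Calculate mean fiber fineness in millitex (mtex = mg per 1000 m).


Formula: fineness (mtex) = mass (mg) / total length (km) = (mass_mg / total_length_m) * 1000
Step 1: Convert fiber length: 2.2 cm = 0.022 m
Step 2: Total fiber length = 483 * 0.022 = 10.626 m
Step 3: Linear density = 4.28 mg / 10.626 m = 0.4028 mg/m
Step 4: fineness = 0.4028 * 1000 = 402.8 mtex

402.8 mtex


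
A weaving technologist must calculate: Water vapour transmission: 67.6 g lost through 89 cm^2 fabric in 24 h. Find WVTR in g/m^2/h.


Formula: WVTR = mass_loss / (area * time)
Step 1: Convert area: 89 cm^2 = 0.0089 m^2
Step 2: WVTR = 67.6 g / (0.0089 m^2 * 24 h)
Step 3: WVTR = 67.6 / 0.2136 = 316.5 g/m^2/h

316.5 g/m^2/h


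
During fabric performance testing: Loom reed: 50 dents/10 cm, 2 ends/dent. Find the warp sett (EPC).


Formula: EPC = (dents per 10 cm * ends per dent) / 10
Step 1: Total ends per 10 cm = 50 * 2 = 100
Step 2: EPC = 100 / 10 = 10.0 ends/cm

10.0 ends/cm


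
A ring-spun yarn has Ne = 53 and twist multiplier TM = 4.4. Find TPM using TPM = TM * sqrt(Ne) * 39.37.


Formula: TPM = TM * sqrt(Ne) * 39.37
Step 1: sqrt(Ne) = sqrt(53) = 7.2801
Step 2: TM * sqrt(Ne) = 4.4 * 7.2801 = 32.0324
Step 3: TPM = 32.0324 * 39.37 = 1261 twists/m

1261 twists/m


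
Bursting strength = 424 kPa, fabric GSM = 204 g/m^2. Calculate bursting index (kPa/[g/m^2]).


Formula: Bursting Index = Bursting Strength / Fabric GSM
BI = 424 kPa / 204 g/m^2
BI = 2.078 kPa/(g/m^2)

2.078 kPa/(g/m^2)


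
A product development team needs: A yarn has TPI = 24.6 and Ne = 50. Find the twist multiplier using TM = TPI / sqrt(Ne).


Formula: TM = TPI / sqrt(Ne)
Step 1: sqrt(Ne) = sqrt(50) = 7.0711
Step 2: TM = 24.6 / 7.0711 = 3.48

3.48 TM


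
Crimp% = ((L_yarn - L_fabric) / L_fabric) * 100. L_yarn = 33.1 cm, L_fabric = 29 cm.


Formula: Crimp% = ((L_yarn - L_fabric) / L_fabric) * 100
Step 1: Extension = 33.1 - 29 = 4.1 cm
Step 2: Crimp% = (4.1 / 29) * 100
Step 3: Crimp% = 0.141379 * 100 = 14.1379% ≈ 14.1%

14.1%


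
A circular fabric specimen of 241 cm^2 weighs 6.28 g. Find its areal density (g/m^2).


Formula: GSM = mass_g / area_m2
Step 1: Convert area: 241 cm^2 = 241 / 10000 = 0.0241 m^2
Step 2: GSM = 6.28 g / 0.0241 m^2 = 260.6 g/m^2

260.6 g/m^2


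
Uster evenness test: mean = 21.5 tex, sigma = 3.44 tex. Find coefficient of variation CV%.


Formula: CV% = (standard deviation / mean) * 100
Step 1: Ratio = 3.44 / 21.5 = 0.16
Step 2: CV% = 0.16 * 100 = 16.0%

16.0%


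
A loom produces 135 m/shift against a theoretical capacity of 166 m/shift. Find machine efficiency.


Formula: Efficiency% = (Actual output / Theoretical output) * 100
Efficiency% = (135 / 166) * 100
Efficiency% = 0.813253 * 100 = 81.3253% ≈ 81.3%

81.3%


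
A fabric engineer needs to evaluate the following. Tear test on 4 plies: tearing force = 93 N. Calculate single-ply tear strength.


Formula: Per-ply strength = Total force / Number of plies
Per-ply = 93 N / 4
Per-ply = 23.25 N

23.25 N


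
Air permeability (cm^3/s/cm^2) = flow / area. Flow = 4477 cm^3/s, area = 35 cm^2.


Formula: Air Permeability = Airflow / Test Area
AP = 4477 cm^3/s / 35 cm^2
AP = 127.9 cm^3/s/cm^2

127.9 cm^3/s/cm^2


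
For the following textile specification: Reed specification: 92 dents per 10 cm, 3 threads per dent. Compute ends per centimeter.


Formula: EPC = (dents per 10 cm * ends per dent) / 10
Step 1: Total ends per 10 cm = 92 * 3 = 276
Step 2: EPC = 276 / 10 = 27.6 ends/cm

27.6 ends/cm


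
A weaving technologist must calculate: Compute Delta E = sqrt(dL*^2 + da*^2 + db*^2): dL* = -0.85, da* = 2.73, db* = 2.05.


Formula: Delta E = sqrt(dL*^2 + da*^2 + db*^2)
Step 1: dL*^2 = (-0.85)^2 = 0.7225
Step 2: da*^2 = 2.73^2 = 7.4529
Step 3: db*^2 = 2.05^2 = 4.2025
Step 4: Sum = 0.7225 + 7.4529 + 4.2025 = 12.3779
Step 5: Delta E = sqrt(12.3779) = 3.52

3.52 Delta E


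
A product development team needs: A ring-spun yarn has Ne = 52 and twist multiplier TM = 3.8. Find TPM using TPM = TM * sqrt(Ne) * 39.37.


Formula: TPM = TM * sqrt(Ne) * 39.37
Step 1: sqrt(Ne) = sqrt(52) = 7.2111
Step 2: TM * sqrt(Ne) = 3.8 * 7.2111 = 27.4022
Step 3: TPM = 27.4022 * 39.37 = 1079 twists/m

1079 twists/m


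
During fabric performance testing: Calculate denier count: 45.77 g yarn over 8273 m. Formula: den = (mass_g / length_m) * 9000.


Formula: den = (mass_g / length_m) * 9000
Substituting: den = (45.77 / 8273) * 9000
Intermediate: 45.77 / 8273 = 0.00553245 g/m
den = 0.00553245 * 9000 = 49.8 denier

49.8 denier


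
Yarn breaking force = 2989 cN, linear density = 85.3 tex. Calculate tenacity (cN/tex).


Formula: Tenacity = Breaking force / Linear density
Tenacity = 2989 cN / 85.3 tex
Tenacity = 35.04 cN/tex

35.04 cN/tex


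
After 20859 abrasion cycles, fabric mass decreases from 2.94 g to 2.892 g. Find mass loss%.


Formula: Mass loss% = ((m_before - m_after) / m_before) * 100
Step 1: Mass loss = 2.94 - 2.892 = 0.048 g
Step 2: Ratio = 0.048 / 2.94 = 0.0163265
Step 3: Mass loss% = 0.0163265 * 100 = 1.63265% ≈ 1.63%

1.63%


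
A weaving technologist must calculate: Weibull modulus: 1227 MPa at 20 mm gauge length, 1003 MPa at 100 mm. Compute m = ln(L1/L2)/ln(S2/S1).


Formula: m = ln(L1/L2) / ln(S2/S1)
Step 1: ln(L1/L2) = ln(20/100) = -1.60944
Step 2: S2/S1 = 1003/1227 = 0.81744
Step 3: ln(S2/S1) = ln(0.81744) = -0.20158
Step 4: m = -1.60944 / -0.20158 = 7.98

7.98 (Weibull m)


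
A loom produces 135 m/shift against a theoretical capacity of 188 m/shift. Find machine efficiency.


Formula: Efficiency% = (Actual output / Theoretical output) * 100
Efficiency% = (135 / 188) * 100
Efficiency% = 0.718085 * 100 = 71.8085% ≈ 71.8%

71.8%


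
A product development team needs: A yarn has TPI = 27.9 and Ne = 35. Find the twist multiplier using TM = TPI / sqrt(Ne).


Formula: TM = TPI / sqrt(Ne)
Step 1: sqrt(Ne) = sqrt(35) = 5.9161
Step 2: TM = 27.9 / 5.9161 = 4.72

4.72 TM


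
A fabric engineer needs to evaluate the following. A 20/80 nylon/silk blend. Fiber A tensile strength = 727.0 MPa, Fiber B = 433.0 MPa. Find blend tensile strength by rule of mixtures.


Formula: Blend property = (fraction_A * property_A) + (fraction_B * property_B)
Step 1: Contribution A = 20/100 * 727.0 MPa = 145.4 MPa
Step 2: Contribution B = 80/100 * 433.0 MPa = 346.4 MPa
Step 3: Blend tensile strength = 145.4 + 346.4 = 491.8 MPa

491.8 MPa


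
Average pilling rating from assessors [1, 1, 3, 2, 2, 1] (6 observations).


Formula: Mean = sum / count
Sum = 1 + 1 + 3 + 2 + 2 + 1 = 10
Mean = 10 / 6 = 1.7

1.7


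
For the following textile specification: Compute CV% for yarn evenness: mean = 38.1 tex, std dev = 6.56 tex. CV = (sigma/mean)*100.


Formula: CV% = (standard deviation / mean) * 100
Step 1: Ratio = 6.56 / 38.1 = 0.172178
Step 2: CV% = 0.172178 * 100 = 17.2178% ≈ 17.2%

17.2%


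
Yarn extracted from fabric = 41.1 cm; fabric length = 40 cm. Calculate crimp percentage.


Formula: Crimp% = ((L_yarn - L_fabric) / L_fabric) * 100
Step 1: Extension = 41.1 - 40 = 1.1 cm
Step 2: Crimp% = (1.1 / 40) * 100
Step 3: Crimp% = 0.0275 * 100 = 2.75% ≈ 2.8%

2.8%


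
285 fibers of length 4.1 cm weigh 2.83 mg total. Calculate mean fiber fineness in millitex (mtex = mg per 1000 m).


Formula: fineness (mtex) = mass (mg) / total length (km) = (mass_mg / total_length_m) * 1000
Step 1: Convert fiber length: 4.1 cm = 0.041 m
Step 2: Total fiber length = 285 * 0.041 = 11.685 m
Step 3: Linear density = 2.83 mg / 11.685 m = 0.2422 mg/m
Step 4: fineness = 0.2422 * 1000 = 242.2 mtex

242.2 mtex


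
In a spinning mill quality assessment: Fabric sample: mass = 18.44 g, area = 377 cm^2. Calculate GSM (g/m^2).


Formula: GSM = mass_g / area_m2
Step 1: Convert area: 377 cm^2 = 377 / 10000 = 0.0377 m^2
Step 2: GSM = 18.44 g / 0.0377 m^2 = 489.1 g/m^2

489.1 g/m^2


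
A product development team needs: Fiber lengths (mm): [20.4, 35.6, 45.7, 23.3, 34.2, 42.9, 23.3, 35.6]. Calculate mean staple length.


Formula: Mean = sum of lengths / count
Sum = 20.4 + 35.6 + 45.7 + 23.3 + 34.2 + 42.9 + 23.3 + 35.6
Sum = 261.0 mm
Mean = 261.0 / 8 = 32.63 mm

32.63 mm


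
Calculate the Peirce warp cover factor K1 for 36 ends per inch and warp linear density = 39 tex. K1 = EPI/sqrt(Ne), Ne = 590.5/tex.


Formula: K1 = EPI / sqrt(Ne), with Ne = 590.5 / tex_warp
Step 1: Ne = 590.5 / 39 = 15.141
Step 2: sqrt(Ne) = sqrt(15.141) = 3.8911
Step 3: K1 = 36 / 3.8911 = 9.3

9.3


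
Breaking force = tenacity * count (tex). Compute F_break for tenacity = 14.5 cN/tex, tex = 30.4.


Formula: Breaking force = Tenacity * Linear density
F = 14.5 cN/tex * 30.4 tex
F = 440.80 cN

440.80 cN


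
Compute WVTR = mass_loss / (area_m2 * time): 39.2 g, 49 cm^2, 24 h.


Formula: WVTR = mass_loss / (area * time)
Step 1: Convert area: 49 cm^2 = 0.0049 m^2
Step 2: WVTR = 39.2 g / (0.0049 m^2 * 24 h)
Step 3: WVTR = 39.2 / 0.1176 = 333.3 g/m^2/h

333.3 g/m^2/h


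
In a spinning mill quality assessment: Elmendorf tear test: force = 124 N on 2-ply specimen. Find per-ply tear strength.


Formula: Per-ply strength = Total force / Number of plies
Per-ply = 124 N / 2
Per-ply = 62 N

62 N


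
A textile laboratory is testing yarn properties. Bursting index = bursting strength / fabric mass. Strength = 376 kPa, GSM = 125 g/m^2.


Formula: Bursting Index = Bursting Strength / Fabric GSM
BI = 376 kPa / 125 g/m^2
BI = 3.008 kPa/(g/m^2)

3.008 kPa/(g/m^2)


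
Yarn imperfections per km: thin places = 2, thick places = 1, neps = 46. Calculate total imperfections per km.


Formula: Total = thin places + thick places + neps
Total = 2 + 1 + 46
Total = 49 imperfections/km

49 imperfections/km


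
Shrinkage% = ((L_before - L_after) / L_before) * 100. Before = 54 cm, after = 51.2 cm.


Formula: Shrinkage% = ((L_before - L_after) / L_before) * 100
Step 1: Shrinkage = 54 - 51.2 = 2.8 cm
Step 2: Shrinkage% = (2.8 / 54) * 100
Step 3: Shrinkage% = 0.051852 * 100 = 5.1852% ≈ 5.2%

5.2%


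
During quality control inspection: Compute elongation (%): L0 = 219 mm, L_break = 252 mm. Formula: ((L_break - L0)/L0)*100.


Formula: Elongation (%) = ((L_break - L0) / L0) * 100
Step 1: Extension = 252 - 219 = 33 mm
Step 2: Elongation = (33 / 219) * 100
Step 3: Elongation = 0.150685 * 100 = 15.0685% ≈ 15.1%

15.1%


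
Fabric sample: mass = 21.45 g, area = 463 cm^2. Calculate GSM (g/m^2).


Formula: GSM = mass_g / area_m2
Step 1: Convert area: 463 cm^2 = 463 / 10000 = 0.0463 m^2
Step 2: GSM = 21.45 g / 0.0463 m^2 = 463.3 g/m^2

463.3 g/m^2


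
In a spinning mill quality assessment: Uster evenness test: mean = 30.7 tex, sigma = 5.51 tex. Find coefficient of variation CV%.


Formula: CV% = (standard deviation / mean) * 100
Step 1: Ratio = 5.51 / 30.7 = 0.179479
Step 2: CV% = 0.179479 * 100 = 17.9479% ≈ 17.9%

17.9%


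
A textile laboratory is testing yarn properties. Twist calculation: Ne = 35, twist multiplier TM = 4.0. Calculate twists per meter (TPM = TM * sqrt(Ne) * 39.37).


Formula: TPM = TM * sqrt(Ne) * 39.37
Step 1: sqrt(Ne) = sqrt(35) = 5.9161
Step 2: TM * sqrt(Ne) = 4.0 * 5.9161 = 23.6644
Step 3: TPM = 23.6644 * 39.37 = 932 twists/m

932 twists/m


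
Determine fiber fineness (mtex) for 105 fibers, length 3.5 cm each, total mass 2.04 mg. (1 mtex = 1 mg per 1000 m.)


Formula: fineness (mtex) = mass (mg) / total length (km) = (mass_mg / total_length_m) * 1000
Step 1: Convert fiber length: 3.5 cm = 0.035 m
Step 2: Total fiber length = 105 * 0.035 = 3.675 m
Step 3: Linear density = 2.04 mg / 3.675 m = 0.5551 mg/m
Step 4: fineness = 0.5551 * 1000 = 555.1 mtex

555.1 mtex


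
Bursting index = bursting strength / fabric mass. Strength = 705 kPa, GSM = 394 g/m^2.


Formula: Bursting Index = Bursting Strength / Fabric GSM
BI = 705 kPa / 394 g/m^2
BI = 1.789 kPa/(g/m^2)

1.789 kPa/(g/m^2)


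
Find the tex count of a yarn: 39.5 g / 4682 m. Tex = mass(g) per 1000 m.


Formula: Tex = (mass_g / length_m) * 1000
Substituting: Tex = (39.5 / 4682) * 1000
Intermediate: 39.5 / 4682 = 0.00843657 g/m
Tex = 0.00843657 * 1000 = 8.44 tex

8.44 tex


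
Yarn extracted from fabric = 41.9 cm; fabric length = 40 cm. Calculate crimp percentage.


Formula: Crimp% = ((L_yarn - L_fabric) / L_fabric) * 100
Step 1: Extension = 41.9 - 40 = 1.9 cm
Step 2: Crimp% = (1.9 / 40) * 100
Step 3: Crimp% = 0.0475 * 100 = 4.75% ≈ 4.8%

4.8%


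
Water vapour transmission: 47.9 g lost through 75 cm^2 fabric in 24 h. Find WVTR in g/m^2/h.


Formula: WVTR = mass_loss / (area * time)
Step 1: Convert area: 75 cm^2 = 0.0075 m^2
Step 2: WVTR = 47.9 g / (0.0075 m^2 * 24 h)
Step 3: WVTR = 47.9 / 0.18 = 266.1 g/m^2/h

266.1 g/m^2/h


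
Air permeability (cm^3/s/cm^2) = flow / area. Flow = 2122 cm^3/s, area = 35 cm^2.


Formula: Air Permeability = Airflow / Test Area
AP = 2122 cm^3/s / 35 cm^2
AP = 60.6 cm^3/s/cm^2

60.6 cm^3/s/cm^2


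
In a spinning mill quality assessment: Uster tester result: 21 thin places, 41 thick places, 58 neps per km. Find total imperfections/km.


Formula: Total = thin places + thick places + neps
Total = 21 + 41 + 58
Total = 120 imperfections/km

120 imperfections/km


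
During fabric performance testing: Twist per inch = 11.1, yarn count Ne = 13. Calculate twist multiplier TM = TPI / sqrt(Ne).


Formula: TM = TPI / sqrt(Ne)
Step 1: sqrt(Ne) = sqrt(13) = 3.6056
Step 2: TM = 11.1 / 3.6056 = 3.08

3.08 TM


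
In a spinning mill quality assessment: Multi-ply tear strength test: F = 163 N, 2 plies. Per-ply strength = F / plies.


Formula: Per-ply strength = Total force / Number of plies
Per-ply = 163 N / 2
Per-ply = 81.5 N

81.5 N


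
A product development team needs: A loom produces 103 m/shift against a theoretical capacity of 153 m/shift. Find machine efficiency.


Formula: Efficiency% = (Actual output / Theoretical output) * 100
Efficiency% = (103 / 153) * 100
Efficiency% = 0.673203 * 100 = 67.3203% ≈ 67.3%

67.3%


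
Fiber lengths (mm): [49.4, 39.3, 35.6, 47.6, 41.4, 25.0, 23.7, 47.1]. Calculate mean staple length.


Formula: Mean = sum of lengths / count
Sum = 49.4 + 39.3 + 35.6 + 47.6 + 41.4 + 25.0 + 23.7 + 47.1
Sum = 309.1 mm
Mean = 309.1 / 8 = 38.64 mm

38.64 mm


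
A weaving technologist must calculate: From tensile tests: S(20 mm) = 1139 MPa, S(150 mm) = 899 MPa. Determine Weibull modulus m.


Formula: m = ln(L1/L2) / ln(S2/S1)
Step 1: ln(L1/L2) = ln(20/150) = -2.01490
Step 2: S2/S1 = 899/1139 = 0.78929
Step 3: ln(S2/S1) = ln(0.78929) = -0.23662
Step 4: m = -2.01490 / -0.23662 = 8.52

8.52 (Weibull m)


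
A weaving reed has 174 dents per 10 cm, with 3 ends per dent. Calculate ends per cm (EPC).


Formula: EPC = (dents per 10 cm * ends per dent) / 10
Step 1: Total ends per 10 cm = 174 * 3 = 522
Step 2: EPC = 522 / 10 = 52.2 ends/cm

52.2 ends/cm


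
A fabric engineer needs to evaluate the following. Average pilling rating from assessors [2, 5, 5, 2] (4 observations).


Formula: Mean = sum / count
Sum = 2 + 5 + 5 + 2 = 14
Mean = 14 / 4 = 3.5

3.5


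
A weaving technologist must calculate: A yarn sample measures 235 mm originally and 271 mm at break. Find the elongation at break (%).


Formula: Elongation (%) = ((L_break - L0) / L0) * 100
Step 1: Extension = 271 - 235 = 36 mm
Step 2: Elongation = (36 / 235) * 100
Step 3: Elongation = 0.153191 * 100 = 15.3191% ≈ 15.3%

15.3%


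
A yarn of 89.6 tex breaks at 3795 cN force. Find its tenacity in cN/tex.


Formula: Tenacity = Breaking force / Linear density
Tenacity = 3795 cN / 89.6 tex
Tenacity = 42.35 cN/tex

42.35 cN/tex


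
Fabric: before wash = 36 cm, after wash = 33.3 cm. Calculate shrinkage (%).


Formula: Shrinkage% = ((L_before - L_after) / L_before) * 100
Step 1: Shrinkage = 36 - 33.3 = 2.7 cm
Step 2: Shrinkage% = (2.7 / 36) * 100
Step 3: Shrinkage% = 0.075 * 100 = 7.5%

7.5%


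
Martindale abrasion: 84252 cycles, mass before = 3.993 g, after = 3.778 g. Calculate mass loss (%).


Formula: Mass loss% = ((m_before - m_after) / m_before) * 100
Step 1: Mass loss = 3.993 - 3.778 = 0.215 g
Step 2: Ratio = 0.215 / 3.993 = 0.0538442
Step 3: Mass loss% = 0.0538442 * 100 = 5.38442% ≈ 5.38%

5.38%


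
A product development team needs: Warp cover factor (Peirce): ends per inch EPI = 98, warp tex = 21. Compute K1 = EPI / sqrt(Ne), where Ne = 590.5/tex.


Formula: K1 = EPI / sqrt(Ne), with Ne = 590.5 / tex_warp
Step 1: Ne = 590.5 / 21 = 28.119
Step 2: sqrt(Ne) = sqrt(28.119) = 5.3027
Step 3: K1 = 98 / 5.3027 = 18.5

18.5


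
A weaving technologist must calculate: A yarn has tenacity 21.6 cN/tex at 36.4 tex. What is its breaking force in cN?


Formula: Breaking force = Tenacity * Linear density
F = 21.6 cN/tex * 36.4 tex
F = 786.24 cN

786.24 cN


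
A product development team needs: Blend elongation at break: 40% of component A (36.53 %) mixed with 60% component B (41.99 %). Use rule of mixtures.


Formula: Blend property = (fraction_A * property_A) + (fraction_B * property_B)
Step 1: Contribution A = 40/100 * 36.53 % = 14.612 %
Step 2: Contribution B = 60/100 * 41.99 % = 25.194 %
Step 3: Blend elongation at break = 14.612 + 25.194 = 39.806 %

39.806 %


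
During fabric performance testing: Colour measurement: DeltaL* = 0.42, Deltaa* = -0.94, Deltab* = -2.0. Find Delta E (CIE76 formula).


Formula: Delta E = sqrt(dL*^2 + da*^2 + db*^2)
Step 1: dL*^2 = 0.42^2 = 0.1764
Step 2: da*^2 = (-0.94)^2 = 0.8836
Step 3: db*^2 = (-2.0)^2 = 4.0
Step 4: Sum = 0.1764 + 0.8836 + 4.0 = 5.06
Step 5: Delta E = sqrt(5.06) = 2.25

2.25 Delta E


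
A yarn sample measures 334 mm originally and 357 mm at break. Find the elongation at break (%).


Formula: Elongation (%) = ((L_break - L0) / L0) * 100
Step 1: Extension = 357 - 334 = 23 mm
Step 2: Elongation = (23 / 334) * 100
Step 3: Elongation = 0.068862 * 100 = 6.8862% ≈ 6.9%

6.9%


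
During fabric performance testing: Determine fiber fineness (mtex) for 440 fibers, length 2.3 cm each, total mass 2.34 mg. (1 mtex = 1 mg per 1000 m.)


Formula: fineness (mtex) = mass (mg) / total length (km) = (mass_mg / total_length_m) * 1000
Step 1: Convert fiber length: 2.3 cm = 0.023 m
Step 2: Total fiber length = 440 * 0.023 = 10.12 m
Step 3: Linear density = 2.34 mg / 10.12 m = 0.2312 mg/m
Step 4: fineness = 0.2312 * 1000 = 231.2 mtex

231.2 mtex


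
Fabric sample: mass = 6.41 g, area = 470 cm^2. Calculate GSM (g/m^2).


Formula: GSM = mass_g / area_m2
Step 1: Convert area: 470 cm^2 = 470 / 10000 = 0.047 m^2
Step 2: GSM = 6.41 g / 0.047 m^2 = 136.4 g/m^2

136.4 g/m^2


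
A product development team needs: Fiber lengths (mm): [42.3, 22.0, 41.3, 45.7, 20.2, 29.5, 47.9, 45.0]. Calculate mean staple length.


Formula: Mean = sum of lengths / count
Sum = 42.3 + 22.0 + 41.3 + 45.7 + 20.2 + 29.5 + 47.9 + 45.0
Sum = 293.9 mm
Mean = 293.9 / 8 = 36.74 mm

36.74 mm


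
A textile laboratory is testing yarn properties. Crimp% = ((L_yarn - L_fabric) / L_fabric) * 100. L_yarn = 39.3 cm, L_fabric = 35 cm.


Formula: Crimp% = ((L_yarn - L_fabric) / L_fabric) * 100
Step 1: Extension = 39.3 - 35 = 4.3 cm
Step 2: Crimp% = (4.3 / 35) * 100
Step 3: Crimp% = 0.122857 * 100 = 12.2857% ≈ 12.3%

12.3%


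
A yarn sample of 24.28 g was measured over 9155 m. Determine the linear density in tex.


Formula: Tex = (mass_g / length_m) * 1000
Substituting: Tex = (24.28 / 9155) * 1000
Intermediate: 24.28 / 9155 = 0.0026521 g/m
Tex = 0.0026521 * 1000 = 2.65 tex

2.65 tex


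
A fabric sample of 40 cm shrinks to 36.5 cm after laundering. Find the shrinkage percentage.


Formula: Shrinkage% = ((L_before - L_after) / L_before) * 100
Step 1: Shrinkage = 40 - 36.5 = 3.5 cm
Step 2: Shrinkage% = (3.5 / 40) * 100
Step 3: Shrinkage% = 0.0875 * 100 = 8.75% ≈ 8.8%

8.8%


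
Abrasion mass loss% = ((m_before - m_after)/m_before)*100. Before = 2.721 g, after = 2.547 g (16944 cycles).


Formula: Mass loss% = ((m_before - m_after) / m_before) * 100
Step 1: Mass loss = 2.721 - 2.547 = 0.174 g
Step 2: Ratio = 0.174 / 2.721 = 0.0639471
Step 3: Mass loss% = 0.0639471 * 100 = 6.39471% ≈ 6.39%

6.39%


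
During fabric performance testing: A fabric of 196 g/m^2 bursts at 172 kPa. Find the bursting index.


Formula: Bursting Index = Bursting Strength / Fabric GSM
BI = 172 kPa / 196 g/m^2
BI = 0.878 kPa/(g/m^2)

0.878 kPa/(g/m^2)


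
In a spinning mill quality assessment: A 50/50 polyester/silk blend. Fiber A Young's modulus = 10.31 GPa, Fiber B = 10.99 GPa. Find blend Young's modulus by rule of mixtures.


Formula: Blend property = (fraction_A * property_A) + (fraction_B * property_B)
Step 1: Contribution A = 50/100 * 10.31 GPa = 5.155 GPa
Step 2: Contribution B = 50/100 * 10.99 GPa = 5.495 GPa
Step 3: Blend Young's modulus = 5.155 + 5.495 = 10.65 GPa

10.65 GPa


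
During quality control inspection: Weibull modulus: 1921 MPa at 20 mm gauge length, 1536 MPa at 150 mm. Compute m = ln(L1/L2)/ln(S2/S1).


Formula: m = ln(L1/L2) / ln(S2/S1)
Step 1: ln(L1/L2) = ln(20/150) = -2.01490
Step 2: S2/S1 = 1536/1921 = 0.79958
Step 3: ln(S2/S1) = ln(0.79958) = -0.22367
Step 4: m = -2.01490 / -0.22367 = 9.01

9.01 (Weibull m)


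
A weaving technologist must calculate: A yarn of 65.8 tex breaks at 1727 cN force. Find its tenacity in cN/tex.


Formula: Tenacity = Breaking force / Linear density
Tenacity = 1727 cN / 65.8 tex
Tenacity = 26.25 cN/tex

26.25 cN/tex


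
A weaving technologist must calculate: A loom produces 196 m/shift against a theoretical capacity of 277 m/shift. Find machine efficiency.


Formula: Efficiency% = (Actual output / Theoretical output) * 100
Efficiency% = (196 / 277) * 100
Efficiency% = 0.707581 * 100 = 70.7581% ≈ 70.8%

70.8%


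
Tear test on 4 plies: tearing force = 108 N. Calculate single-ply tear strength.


Formula: Per-ply strength = Total force / Number of plies
Per-ply = 108 N / 4
Per-ply = 27 N

27 N


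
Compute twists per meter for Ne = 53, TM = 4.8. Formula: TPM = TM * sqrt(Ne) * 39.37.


Formula: TPM = TM * sqrt(Ne) * 39.37
Step 1: sqrt(Ne) = sqrt(53) = 7.2801
Step 2: TM * sqrt(Ne) = 4.8 * 7.2801 = 34.9445
Step 3: TPM = 34.9445 * 39.37 = 1376 twists/m

1376 twists/m


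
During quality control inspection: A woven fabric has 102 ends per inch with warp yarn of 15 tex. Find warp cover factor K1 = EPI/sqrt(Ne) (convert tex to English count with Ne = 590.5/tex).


Formula: K1 = EPI / sqrt(Ne), with Ne = 590.5 / tex_warp
Step 1: Ne = 590.5 / 15 = 39.367
Step 2: sqrt(Ne) = sqrt(39.367) = 6.2743
Step 3: K1 = 102 / 6.2743 = 16.3

16.3


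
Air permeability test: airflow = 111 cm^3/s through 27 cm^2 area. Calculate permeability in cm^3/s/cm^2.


Formula: Air Permeability = Airflow / Test Area
AP = 111 cm^3/s / 27 cm^2
AP = 4.1 cm^3/s/cm^2

4.1 cm^3/s/cm^2


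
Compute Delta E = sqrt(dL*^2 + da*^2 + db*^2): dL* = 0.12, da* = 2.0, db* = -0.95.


Formula: Delta E = sqrt(dL*^2 + da*^2 + db*^2)
Step 1: dL*^2 = 0.12^2 = 0.0144
Step 2: da*^2 = 2.0^2 = 4.0
Step 3: db*^2 = (-0.95)^2 = 0.9025
Step 4: Sum = 0.0144 + 4.0 + 0.9025 = 4.9169
Step 5: Delta E = sqrt(4.9169) = 2.22

2.22 Delta E


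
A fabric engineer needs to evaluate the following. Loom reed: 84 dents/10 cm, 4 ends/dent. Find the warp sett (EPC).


Formula: EPC = (dents per 10 cm * ends per dent) / 10
Step 1: Total ends per 10 cm = 84 * 4 = 336
Step 2: EPC = 336 / 10 = 33.6 ends/cm

33.6 ends/cm


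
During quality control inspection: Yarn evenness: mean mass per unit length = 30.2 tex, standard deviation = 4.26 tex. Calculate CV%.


Formula: CV% = (standard deviation / mean) * 100
Step 1: Ratio = 4.26 / 30.2 = 0.14106
Step 2: CV% = 0.14106 * 100 = 14.106% ≈ 14.1%

14.1%
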